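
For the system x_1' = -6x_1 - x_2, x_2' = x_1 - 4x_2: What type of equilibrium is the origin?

A = [[-6,-1],[1,-4]]; det(A-λI) = λ^2 + 10λ + 25.
repeated λ = -5 with a single eigenvector.

stable improper node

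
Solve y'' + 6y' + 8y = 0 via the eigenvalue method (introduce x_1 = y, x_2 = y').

y(t) = K_1e^(-4t) + K_2e^(-2t)

Let x_1 = y, x_2 = y'. Then x_1' = x_2 and x_2' = -8x_1 - 6x_2.
A = [[0,1],[-8,-6]]; det(A-λI) = λ^2 + 6λ + 8.
Eigenvalues λ = -4, -2 with eigenvectors (1,-4), (1,-2).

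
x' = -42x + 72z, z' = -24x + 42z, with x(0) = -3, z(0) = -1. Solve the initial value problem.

Coefficient matrix A = [[-42, 72], [-24, 42]].
Characteristic polynomial det(A - λI) = λ^2 - 36 = 0.
Eigenvalues λ = 6, -6.
For λ=6: (A-λI) row 1 is [-48, 72], so an eigenvector is (-3, -2).
For λ=-6: (A-λI) row 1 is [-36, 72], so an eigenvector is (-2, -1).
General solution: K_1e^(6t)(-3,-2) + K_2e^(-6t)(-2,-1).
Applying x(0)=-3, z(0)=-1 gives K_1=-1, K_2=3.

x(t) = 3e^(6t) - 6e^(-6t), z(t) = 2e^(6t) - 3e^(-6t)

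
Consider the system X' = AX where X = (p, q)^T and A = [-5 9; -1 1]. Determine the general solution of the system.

Coefficient matrix A = [[-5, 9], [-1, 1]].
Characteristic polynomial det(A - λI) = λ^2 + 4λ + 4 = 0.
Single eigenvalue λ = -2 with algebraic multiplicity 2.
Eigenvector v = (3,1); generalized eigenvector w with (A-λI)w=v is (-1,0).
General solution: e^(-2t)[K_1·v + K_2·(t·v + w)].

p(t) = 3K_1e^(-2t) + 3K_2te^(-2t) - K_2e^(-2t), q(t) = K_1e^(-2t) + K_2te^(-2t)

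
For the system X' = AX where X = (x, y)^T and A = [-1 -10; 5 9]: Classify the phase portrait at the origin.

A = [[-1,-10],[5,9]]; det(A-λI) = λ^2 - 8λ + 41.
λ = 4 ± 5i: positive real part.

unstable spiral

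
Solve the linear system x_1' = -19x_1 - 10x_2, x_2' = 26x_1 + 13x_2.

x_1(t) = 2C_1e^(-3t)sin(2t) + C_1e^(-3t)cos(2t) + C_2e^(-3t)sin(2t) - 2C_2e^(-3t)cos(2t), x_2(t) = -3C_1e^(-3t)sin(2t) - 2C_1e^(-3t)cos(2t) - 2C_2e^(-3t)sin(2t) + 3C_2e^(-3t)cos(2t)

Coefficient matrix A = [[-19, -10], [26, 13]].
Characteristic polynomial det(A - λI) = λ^2 + 6λ + 13 = 0.
Eigenvalues λ = -3 ± 2i (complex conjugate pair).
For λ=-3+2i: an eigenvector is (1,-2) - i(2,-3) = (1 - 2i, -2 + 3i).
A real fundamental pair from Re and Im of e^((-3+2i)t)v: X_1 = e^(-3t)(cos(2t)·(1,-2) + sin(2t)·(2,-3)), X_2 = e^(-3t)(sin(2t)·(1,-2) - cos(2t)·(2,-3)).
General solution: C_1X_1 + C_2X_2.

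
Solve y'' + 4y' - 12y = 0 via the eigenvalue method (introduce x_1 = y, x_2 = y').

y(t) = K_1e^(-6t) + K_2e^(2t)

Let x_1 = y, x_2 = y'. Then x_1' = x_2 and x_2' = 12x_1 - 4x_2.
A = [[0,1],[12,-4]]; det(A-λI) = λ^2 + 4λ - 12.
Eigenvalues λ = -6, 2 with eigenvectors (1,-6), (1,2).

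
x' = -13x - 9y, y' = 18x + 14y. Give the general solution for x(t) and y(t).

x(t) = c_1e^(5t) - c_2e^(-4t), y(t) = -2c_1e^(5t) + c_2e^(-4t)

Coefficient matrix A = [[-13, -9], [18, 14]].
Characteristic polynomial det(A - λI) = λ^2 - λ - 20 = 0.
Eigenvalues λ = 5, -4.
For λ=5: (A-λI) row 1 is [-18, -9], so an eigenvector is (1, -2).
For λ=-4: (A-λI) row 1 is [-9, -9], so an eigenvector is (-1, 1).
General solution: c_1e^(5t)(1,-2) + c_2e^(-4t)(-1,1).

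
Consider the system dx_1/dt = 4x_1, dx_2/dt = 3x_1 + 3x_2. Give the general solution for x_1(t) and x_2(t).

x_1(t) = -K_1e^(4t), x_2(t) = -3K_1e^(4t) - K_2e^(3t)

Coefficient matrix A = [[4, 0], [3, 3]].
Characteristic polynomial det(A - λI) = λ^2 - 7λ + 12 = 0.
Eigenvalues λ = 4, 3.
For λ=4: (A-λI) row 2 is [3, -1], so an eigenvector is (-1, -3).
For λ=3: (A-λI) row 1 is [1, 0], so an eigenvector is (0, -1).
General solution: K_1e^(4t)(-1,-3) + K_2e^(3t)(0,-1).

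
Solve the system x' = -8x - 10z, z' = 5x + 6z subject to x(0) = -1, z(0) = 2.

x(t) = -13e^(-t)sin(t) - e^(-t)cos(t), z(t) = 9e^(-t)sin(t) + 2e^(-t)cos(t)

Coefficient matrix A = [[-8, -10], [5, 6]].
Characteristic polynomial det(A - λI) = λ^2 + 2λ + 2 = 0.
Eigenvalues λ = -1 ± i (complex conjugate pair).
For λ=-1+i: an eigenvector is (3,-2) - i(-1,1) = (3 + i, -2 - i).
A real fundamental pair from Re and Im of e^((-1+i)t)v: X_1 = e^(-t)(cos(t)·(3,-2) + sin(t)·(-1,1)), X_2 = e^(-t)(sin(t)·(3,-2) - cos(t)·(-1,1)).
General solution: c_1X_1 + c_2X_2.
Applying x(0)=-1, z(0)=2 gives c_1=1, c_2=-4.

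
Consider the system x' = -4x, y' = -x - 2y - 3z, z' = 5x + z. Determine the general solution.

Coefficient matrix A = [[-4, 0, 0], [-1, -2, -3], [5, 0, 1]].
det(A - λI) = 0 gives eigenvalues λ = -4, -2, 1.
For λ=-4: eigenvector (1,-1,-1).
For λ=-2: eigenvector (0,1,0).
For λ=1: eigenvector (0,-1,1).
General solution: C_1e^(-4t)(1,-1,-1) + C_2e^(-2t)(0,1,0) + C_3e^(t)(0,-1,1).

x(t) = C_1e^(-4t), y(t) = -C_1e^(-4t) + C_2e^(-2t) - C_3e^(t), z(t) = -C_1e^(-4t) + C_3e^(t)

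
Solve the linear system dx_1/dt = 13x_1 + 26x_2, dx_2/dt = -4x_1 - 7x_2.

Coefficient matrix A = [[13, 26], [-4, -7]].
Characteristic polynomial det(A - λI) = λ^2 - 6λ + 13 = 0.
Eigenvalues λ = 3 ± 2i (complex conjugate pair).
For λ=3+2i: an eigenvector is (-2,1) - i(3,-1) = (-2 - 3i, 1 + i).
A real fundamental pair from Re and Im of e^((3+2i)t)v: X_1 = e^(3t)(cos(2t)·(-2,1) + sin(2t)·(3,-1)), X_2 = e^(3t)(sin(2t)·(-2,1) - cos(2t)·(3,-1)).
General solution: C_1X_1 + C_2X_2.

x_1(t) = 3C_1e^(3t)sin(2t) - 2C_1e^(3t)cos(2t) - 2C_2e^(3t)sin(2t) - 3C_2e^(3t)cos(2t), x_2(t) = -C_1e^(3t)sin(2t) + C_1e^(3t)cos(2t) + C_2e^(3t)sin(2t) + C_2e^(3t)cos(2t)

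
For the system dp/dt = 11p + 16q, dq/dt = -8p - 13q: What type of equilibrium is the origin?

A = [[11,16],[-8,-13]]; det(A-λI) = λ^2 + 2λ - 15.
λ = -5, 3: opposite signs.

saddle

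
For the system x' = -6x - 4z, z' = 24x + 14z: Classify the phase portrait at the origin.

unstable node

A = [[-6,-4],[24,14]]; det(A-λI) = λ^2 - 8λ + 12.
λ = 6, 2: both positive.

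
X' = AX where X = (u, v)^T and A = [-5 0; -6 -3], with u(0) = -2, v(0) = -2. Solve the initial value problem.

Coefficient matrix A = [[-5, 0], [-6, -3]].
Characteristic polynomial det(A - λI) = λ^2 + 8λ + 15 = 0.
Eigenvalues λ = -3, -5.
For λ=-3: (A-λI) row 1 is [-2, 0], so an eigenvector is (0, 1).
For λ=-5: (A-λI) row 2 is [-6, 2], so an eigenvector is (-1, -3).
General solution: C_1e^(-3t)(0,1) + C_2e^(-5t)(-1,-3).
Applying u(0)=-2, v(0)=-2 gives C_1=4, C_2=2.

u(t) = -2e^(-5t), v(t) = 4e^(-3t) - 6e^(-5t)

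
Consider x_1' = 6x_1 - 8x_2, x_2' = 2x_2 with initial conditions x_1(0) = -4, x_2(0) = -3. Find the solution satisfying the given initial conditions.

Coefficient matrix A = [[6, -8], [0, 2]].
Characteristic polynomial det(A - λI) = λ^2 - 8λ + 12 = 0.
Eigenvalues λ = 6, 2.
For λ=6: (A-λI) row 1 is [0, -8], so an eigenvector is (1, 0).
For λ=2: (A-λI) row 1 is [4, -8], so an eigenvector is (2, 1).
General solution: C_1e^(6t)(1,0) + C_2e^(2t)(2,1).
Applying x_1(0)=-4, x_2(0)=-3 gives C_1=2, C_2=-3.

x_1(t) = 2e^(6t) - 6e^(2t), x_2(t) = -3e^(2t)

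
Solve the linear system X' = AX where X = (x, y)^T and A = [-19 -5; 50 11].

Coefficient matrix A = [[-19, -5], [50, 11]].
Characteristic polynomial det(A - λI) = λ^2 + 8λ + 41 = 0.
Eigenvalues λ = -4 ± 5i (complex conjugate pair).
For λ=-4+5i: an eigenvector is (-1,3) - i(0,-1) = (-1, 3 + i).
A real fundamental pair from Re and Im of e^((-4+5i)t)v: X_1 = e^(-4t)(cos(5t)·(-1,3) + sin(5t)·(0,-1)), X_2 = e^(-4t)(sin(5t)·(-1,3) - cos(5t)·(0,-1)).
General solution: c_1X_1 + c_2X_2.

x(t) = -c_1e^(-4t)cos(5t) - c_2e^(-4t)sin(5t), y(t) = -c_1e^(-4t)sin(5t) + 3c_1e^(-4t)cos(5t) + 3c_2e^(-4t)sin(5t) + c_2e^(-4t)cos(5t)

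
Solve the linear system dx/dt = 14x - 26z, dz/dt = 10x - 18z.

Coefficient matrix A = [[14, -26], [10, -18]].
Characteristic polynomial det(A - λI) = λ^2 + 4λ + 8 = 0.
Eigenvalues λ = -2 ± 2i (complex conjugate pair).
For λ=-2+2i: an eigenvector is (3,2) - i(-2,-1) = (3 + 2i, 2 + i).
A real fundamental pair from Re and Im of e^((-2+2i)t)v: X_1 = e^(-2t)(cos(2t)·(3,2) + sin(2t)·(-2,-1)), X_2 = e^(-2t)(sin(2t)·(3,2) - cos(2t)·(-2,-1)).
General solution: C_1X_1 + C_2X_2.

x(t) = -2C_1e^(-2t)sin(2t) + 3C_1e^(-2t)cos(2t) + 3C_2e^(-2t)sin(2t) + 2C_2e^(-2t)cos(2t), z(t) = -C_1e^(-2t)sin(2t) + 2C_1e^(-2t)cos(2t) + 2C_2e^(-2t)sin(2t) + C_2e^(-2t)cos(2t)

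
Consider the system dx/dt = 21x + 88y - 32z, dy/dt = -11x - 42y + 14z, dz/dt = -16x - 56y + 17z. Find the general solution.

Coefficient matrix A = [[21, 88, -32], [-11, -42, 14], [-16, -56, 17]].
det(A - λI) = 0 gives eigenvalues λ = -3, 1, -2.
For λ=-3: eigenvector (1,-1,-2).
For λ=1: eigenvector (4,-2,-3).
For λ=-2: eigenvector (-8,5,8).
General solution: C_1e^(-3t)(1,-1,-2) + C_2e^(t)(4,-2,-3) + C_3e^(-2t)(-8,5,8).

x(t) = C_1e^(-3t) + 4C_2e^(t) - 8C_3e^(-2t), y(t) = -C_1e^(-3t) - 2C_2e^(t) + 5C_3e^(-2t), z(t) = -2C_1e^(-3t) - 3C_2e^(t) + 8C_3e^(-2t)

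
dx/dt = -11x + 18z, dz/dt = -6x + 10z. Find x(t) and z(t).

x(t) = -3C_1e^(t) + 2C_2e^(-2t), z(t) = -2C_1e^(t) + C_2e^(-2t)

Coefficient matrix A = [[-11, 18], [-6, 10]].
Characteristic polynomial det(A - λI) = λ^2 + λ - 2 = 0.
Eigenvalues λ = 1, -2.
For λ=1: (A-λI) row 1 is [-12, 18], so an eigenvector is (-3, -2).
For λ=-2: (A-λI) row 1 is [-9, 18], so an eigenvector is (2, 1).
General solution: C_1e^(t)(-3,-2) + C_2e^(-2t)(2,1).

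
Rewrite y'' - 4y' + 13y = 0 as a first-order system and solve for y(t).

y(t) = c_1e^(2t)cos(3t) + c_2e^(2t)sin(3t)

Let x_1 = y, x_2 = y'. Then x_1' = x_2 and x_2' = -13x_1 + 4x_2.
A = [[0,1],[-13,4]]; det(A-λI) = λ^2 - 4λ + 13.
Eigenvalues λ = 2 ± 3i.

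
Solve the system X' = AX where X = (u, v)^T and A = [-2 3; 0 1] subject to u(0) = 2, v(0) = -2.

u(t) = -2e^(t) + 4e^(-2t), v(t) = -2e^(t)

Coefficient matrix A = [[-2, 3], [0, 1]].
Characteristic polynomial det(A - λI) = λ^2 + λ - 2 = 0.
Eigenvalues λ = -2, 1.
For λ=-2: (A-λI) row 1 is [0, 3], so an eigenvector is (-1, 0).
For λ=1: (A-λI) row 1 is [-3, 3], so an eigenvector is (1, 1).
General solution: K_1e^(-2t)(-1,0) + K_2e^(t)(1,1).
Applying u(0)=2, v(0)=-2 gives K_1=-4, K_2=-2.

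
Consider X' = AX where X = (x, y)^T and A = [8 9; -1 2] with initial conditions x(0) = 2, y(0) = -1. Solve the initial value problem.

x(t) = -3te^(5t) + 2e^(5t), y(t) = te^(5t) - e^(5t)

Coefficient matrix A = [[8, 9], [-1, 2]].
Characteristic polynomial det(A - λI) = λ^2 - 10λ + 25 = 0.
Single eigenvalue λ = 5 with algebraic multiplicity 2.
Eigenvector v = (3,-1); generalized eigenvector w with (A-λI)w=v is (1,0).
General solution: e^(5t)[c_1·v + c_2·(t·v + w)].
Applying x(0)=2, y(0)=-1 gives c_1=1, c_2=-1.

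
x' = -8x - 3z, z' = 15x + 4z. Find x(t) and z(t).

x(t) = -K_1e^(-2t)sin(3t) + K_2e^(-2t)cos(3t), z(t) = 2K_1e^(-2t)sin(3t) + K_1e^(-2t)cos(3t) + K_2e^(-2t)sin(3t) - 2K_2e^(-2t)cos(3t)

Coefficient matrix A = [[-8, -3], [15, 4]].
Characteristic polynomial det(A - λI) = λ^2 + 4λ + 13 = 0.
Eigenvalues λ = -2 ± 3i (complex conjugate pair).
For λ=-2+3i: an eigenvector is (0,1) - i(-1,2) = (0 + i, 1 - 2i).
A real fundamental pair from Re and Im of e^((-2+3i)t)v: X_1 = e^(-2t)(cos(3t)·(0,1) + sin(3t)·(-1,2)), X_2 = e^(-2t)(sin(3t)·(0,1) - cos(3t)·(-1,2)).
General solution: K_1X_1 + K_2X_2.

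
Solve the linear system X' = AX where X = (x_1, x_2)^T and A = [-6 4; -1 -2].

x_1(t) = -2c_1e^(-4t) - 2c_2te^(-4t) + c_2e^(-4t), x_2(t) = -c_1e^(-4t) - c_2te^(-4t)

Coefficient matrix A = [[-6, 4], [-1, -2]].
Characteristic polynomial det(A - λI) = λ^2 + 8λ + 16 = 0.
Single eigenvalue λ = -4 with algebraic multiplicity 2.
Eigenvector v = (-2,-1); generalized eigenvector w with (A-λI)w=v is (1,0).
General solution: e^(-4t)[c_1·v + c_2·(t·v + w)].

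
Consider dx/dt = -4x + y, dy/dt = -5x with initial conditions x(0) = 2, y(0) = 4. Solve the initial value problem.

Coefficient matrix A = [[-4, 1], [-5, 0]].
Characteristic polynomial det(A - λI) = λ^2 + 4λ + 5 = 0.
Eigenvalues λ = -2 ± i (complex conjugate pair).
For λ=-2+i: an eigenvector is (0,1) - i(1,2) = (0 - i, 1 - 2i).
A real fundamental pair from Re and Im of e^((-2+i)t)v: X_1 = e^(-2t)(cos(t)·(0,1) + sin(t)·(1,2)), X_2 = e^(-2t)(sin(t)·(0,1) - cos(t)·(1,2)).
General solution: c_1X_1 + c_2X_2.
Applying x(0)=2, y(0)=4 gives c_1=0, c_2=-2.

x(t) = 2e^(-2t)cos(t), y(t) = -2e^(-2t)sin(t) + 4e^(-2t)cos(t)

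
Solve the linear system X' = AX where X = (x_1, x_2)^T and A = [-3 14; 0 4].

x_1(t) = -C_1e^(-3t) - 2C_2e^(4t), x_2(t) = -C_2e^(4t)

Coefficient matrix A = [[-3, 14], [0, 4]].
Characteristic polynomial det(A - λI) = λ^2 - λ - 12 = 0.
Eigenvalues λ = -3, 4.
For λ=-3: (A-λI) row 1 is [0, 14], so an eigenvector is (-1, 0).
For λ=4: (A-λI) row 1 is [-7, 14], so an eigenvector is (-2, -1).
General solution: C_1e^(-3t)(-1,0) + C_2e^(4t)(-2,-1).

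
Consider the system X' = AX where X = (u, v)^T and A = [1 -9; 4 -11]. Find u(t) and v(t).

Coefficient matrix A = [[1, -9], [4, -11]].
Characteristic polynomial det(A - λI) = λ^2 + 10λ + 25 = 0.
Single eigenvalue λ = -5 with algebraic multiplicity 2.
Eigenvector v = (3,2); generalized eigenvector w with (A-λI)w=v is (-1,-1).
General solution: e^(-5t)[C_1·v + C_2·(t·v + w)].

u(t) = 3C_1e^(-5t) + 3C_2te^(-5t) - C_2e^(-5t), v(t) = 2C_1e^(-5t) + 2C_2te^(-5t) - C_2e^(-5t)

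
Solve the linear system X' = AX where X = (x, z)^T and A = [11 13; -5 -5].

x(t) = -3c_1e^(3t)sin(t) - 2c_1e^(3t)cos(t) - 2c_2e^(3t)sin(t) + 3c_2e^(3t)cos(t), z(t) = 2c_1e^(3t)sin(t) + c_1e^(3t)cos(t) + c_2e^(3t)sin(t) - 2c_2e^(3t)cos(t)

Coefficient matrix A = [[11, 13], [-5, -5]].
Characteristic polynomial det(A - λI) = λ^2 - 6λ + 10 = 0.
Eigenvalues λ = 3 ± i (complex conjugate pair).
For λ=3+i: an eigenvector is (-2,1) - i(-3,2) = (-2 + 3i, 1 - 2i).
A real fundamental pair from Re and Im of e^((3+i)t)v: X_1 = e^(3t)(cos(t)·(-2,1) + sin(t)·(-3,2)), X_2 = e^(3t)(sin(t)·(-2,1) - cos(t)·(-3,2)).
General solution: c_1X_1 + c_2X_2.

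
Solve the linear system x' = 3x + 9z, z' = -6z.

x(t) = c_1e^(3t) - c_2e^(-6t), z(t) = c_2e^(-6t)

Coefficient matrix A = [[3, 9], [0, -6]].
Characteristic polynomial det(A - λI) = λ^2 + 3λ - 18 = 0.
Eigenvalues λ = 3, -6.
For λ=3: (A-λI) row 1 is [0, 9], so an eigenvector is (1, 0).
For λ=-6: (A-λI) row 1 is [9, 9], so an eigenvector is (-1, 1).
General solution: c_1e^(3t)(1,0) + c_2e^(-6t)(-1,1).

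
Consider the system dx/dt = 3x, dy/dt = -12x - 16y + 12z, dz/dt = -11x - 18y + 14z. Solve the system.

x(t) = c_3e^(3t), y(t) = 2c_1e^(2t) + c_2e^(-4t), z(t) = 3c_1e^(2t) + c_2e^(-4t) + c_3e^(3t)

Coefficient matrix A = [[3, 0, 0], [-12, -16, 12], [-11, -18, 14]].
det(A - λI) = 0 gives eigenvalues λ = 2, -4, 3.
For λ=2: eigenvector (0,2,3).
For λ=-4: eigenvector (0,1,1).
For λ=3: eigenvector (1,0,1).
General solution: c_1e^(2t)(0,2,3) + c_2e^(-4t)(0,1,1) + c_3e^(3t)(1,0,1).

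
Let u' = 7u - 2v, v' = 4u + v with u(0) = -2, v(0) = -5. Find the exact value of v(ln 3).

81

A = [[7,-2],[4,1]]; eigenvalues λ = 3, 5.
Eigenvectors: (1,2) for λ=3, (-1,-1) for λ=5.
From the initial condition, c_1 = -3, c_2 = -1.
v(ln 3) = (-3)(3^3)(2) + (-1)(3^5)(-1) = 81.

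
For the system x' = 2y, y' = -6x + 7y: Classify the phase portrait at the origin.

unstable node

A = [[0,2],[-6,7]]; det(A-λI) = λ^2 - 7λ + 12.
λ = 4, 3: both positive.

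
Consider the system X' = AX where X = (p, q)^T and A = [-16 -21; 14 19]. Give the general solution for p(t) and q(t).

Coefficient matrix A = [[-16, -21], [14, 19]].
Characteristic polynomial det(A - λI) = λ^2 - 3λ - 10 = 0.
Eigenvalues λ = -2, 5.
For λ=-2: (A-λI) row 1 is [-14, -21], so an eigenvector is (3, -2).
For λ=5: (A-λI) row 1 is [-21, -21], so an eigenvector is (-1, 1).
General solution: K_1e^(-2t)(3,-2) + K_2e^(5t)(-1,1).

p(t) = 3K_1e^(-2t) - K_2e^(5t), q(t) = -2K_1e^(-2t) + K_2e^(5t)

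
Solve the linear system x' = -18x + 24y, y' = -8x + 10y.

Coefficient matrix A = [[-18, 24], [-8, 10]].
Characteristic polynomial det(A - λI) = λ^2 + 8λ + 12 = 0.
Eigenvalues λ = -2, -6.
For λ=-2: (A-λI) row 1 is [-16, 24], so an eigenvector is (3, 2).
For λ=-6: (A-λI) row 1 is [-12, 24], so an eigenvector is (2, 1).
General solution: c_1e^(-2t)(3,2) + c_2e^(-6t)(2,1).

x(t) = 3c_1e^(-2t) + 2c_2e^(-6t), y(t) = 2c_1e^(-2t) + c_2e^(-6t)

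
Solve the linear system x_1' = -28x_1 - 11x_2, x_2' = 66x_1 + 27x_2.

Coefficient matrix A = [[-28, -11], [66, 27]].
Characteristic polynomial det(A - λI) = λ^2 + λ - 30 = 0.
Eigenvalues λ = 5, -6.
For λ=5: (A-λI) row 1 is [-33, -11], so an eigenvector is (-1, 3).
For λ=-6: (A-λI) row 1 is [-22, -11], so an eigenvector is (1, -2).
General solution: C_1e^(5t)(-1,3) + C_2e^(-6t)(1,-2).

x_1(t) = -C_1e^(5t) + C_2e^(-6t), x_2(t) = 3C_1e^(5t) - 2C_2e^(-6t)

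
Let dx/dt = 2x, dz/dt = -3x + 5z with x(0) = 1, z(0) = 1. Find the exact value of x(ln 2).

4

A = [[2,0],[-3,5]]; eigenvalues λ = 2, 5.
Eigenvectors: (1,1) for λ=2, (0,-1) for λ=5.
From the initial condition, c_1 = 1, c_2 = 0.
x(ln 2) = (1)(2^2)(1) + (0)(2^5)(0) = 4.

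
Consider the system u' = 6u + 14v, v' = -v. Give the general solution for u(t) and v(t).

u(t) = 2K_1e^(-t) + K_2e^(6t), v(t) = -K_1e^(-t)

Coefficient matrix A = [[6, 14], [0, -1]].
Characteristic polynomial det(A - λI) = λ^2 - 5λ - 6 = 0.
Eigenvalues λ = -1, 6.
For λ=-1: (A-λI) row 1 is [7, 14], so an eigenvector is (2, -1).
For λ=6: (A-λI) row 1 is [0, 14], so an eigenvector is (1, 0).
General solution: K_1e^(-t)(2,-1) + K_2e^(6t)(1,0).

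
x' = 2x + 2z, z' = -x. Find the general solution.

x(t) = -c_1e^(t)sin(t) + c_1e^(t)cos(t) + c_2e^(t)sin(t) + c_2e^(t)cos(t), z(t) = -c_1e^(t)cos(t) - c_2e^(t)sin(t)

Coefficient matrix A = [[2, 2], [-1, 0]].
Characteristic polynomial det(A - λI) = λ^2 - 2λ + 2 = 0.
Eigenvalues λ = 1 ± i (complex conjugate pair).
For λ=1+i: an eigenvector is (1,-1) - i(-1,0) = (1 + i, -1).
A real fundamental pair from Re and Im of e^((1+i)t)v: X_1 = e^(t)(cos(t)·(1,-1) + sin(t)·(-1,0)), X_2 = e^(t)(sin(t)·(1,-1) - cos(t)·(-1,0)).
General solution: c_1X_1 + c_2X_2.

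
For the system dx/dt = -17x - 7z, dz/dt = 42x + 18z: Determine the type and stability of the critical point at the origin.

A = [[-17,-7],[42,18]]; det(A-λI) = λ^2 - λ - 12.
λ = 4, -3: opposite signs.

saddle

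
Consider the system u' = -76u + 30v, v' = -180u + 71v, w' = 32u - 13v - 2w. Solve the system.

u(t) = 5K_1e^(-4t) + 2K_2e^(-t), v(t) = 12K_1e^(-4t) + 5K_2e^(-t), w(t) = -2K_1e^(-4t) - K_2e^(-t) + K_3e^(-2t)

Coefficient matrix A = [[-76, 30, 0], [-180, 71, 0], [32, -13, -2]].
det(A - λI) = 0 gives eigenvalues λ = -4, -1, -2.
For λ=-4: eigenvector (5,12,-2).
For λ=-1: eigenvector (2,5,-1).
For λ=-2: eigenvector (0,0,1).
General solution: K_1e^(-4t)(5,12,-2) + K_2e^(-t)(2,5,-1) + K_3e^(-2t)(0,0,1).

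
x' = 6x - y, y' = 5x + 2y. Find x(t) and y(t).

Coefficient matrix A = [[6, -1], [5, 2]].
Characteristic polynomial det(A - λI) = λ^2 - 8λ + 17 = 0.
Eigenvalues λ = 4 ± i (complex conjugate pair).
For λ=4+i: an eigenvector is (0,1) - i(-1,-2) = (0 + i, 1 + 2i).
A real fundamental pair from Re and Im of e^((4+i)t)v: X_1 = e^(4t)(cos(t)·(0,1) + sin(t)·(-1,-2)), X_2 = e^(4t)(sin(t)·(0,1) - cos(t)·(-1,-2)).
General solution: C_1X_1 + C_2X_2.

x(t) = -C_1e^(4t)sin(t) + C_2e^(4t)cos(t), y(t) = -2C_1e^(4t)sin(t) + C_1e^(4t)cos(t) + C_2e^(4t)sin(t) + 2C_2e^(4t)cos(t)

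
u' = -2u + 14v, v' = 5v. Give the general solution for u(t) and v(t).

u(t) = C_1e^(-2t) - 2C_2e^(5t), v(t) = -C_2e^(5t)

Coefficient matrix A = [[-2, 14], [0, 5]].
Characteristic polynomial det(A - λI) = λ^2 - 3λ - 10 = 0.
Eigenvalues λ = -2, 5.
For λ=-2: (A-λI) row 1 is [0, 14], so an eigenvector is (1, 0).
For λ=5: (A-λI) row 1 is [-7, 14], so an eigenvector is (-2, -1).
General solution: C_1e^(-2t)(1,0) + C_2e^(5t)(-2,-1).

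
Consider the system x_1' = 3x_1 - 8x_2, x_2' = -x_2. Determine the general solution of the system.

Coefficient matrix A = [[3, -8], [0, -1]].
Characteristic polynomial det(A - λI) = λ^2 - 2λ - 3 = 0.
Eigenvalues λ = 3, -1.
For λ=3: (A-λI) row 1 is [0, -8], so an eigenvector is (-1, 0).
For λ=-1: (A-λI) row 1 is [4, -8], so an eigenvector is (-2, -1).
General solution: c_1e^(3t)(-1,0) + c_2e^(-t)(-2,-1).

x_1(t) = -c_1e^(3t) - 2c_2e^(-t), x_2(t) = -c_2e^(-t)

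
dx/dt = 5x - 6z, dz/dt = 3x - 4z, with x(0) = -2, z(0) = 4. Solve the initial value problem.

x(t) = -12e^(2t) + 10e^(-t), z(t) = -6e^(2t) + 10e^(-t)

Coefficient matrix A = [[5, -6], [3, -4]].
Characteristic polynomial det(A - λI) = λ^2 - λ - 2 = 0.
Eigenvalues λ = 2, -1.
For λ=2: (A-λI) row 1 is [3, -6], so an eigenvector is (2, 1).
For λ=-1: (A-λI) row 1 is [6, -6], so an eigenvector is (-1, -1).
General solution: C_1e^(2t)(2,1) + C_2e^(-t)(-1,-1).
Applying x(0)=-2, z(0)=4 gives C_1=-6, C_2=-10.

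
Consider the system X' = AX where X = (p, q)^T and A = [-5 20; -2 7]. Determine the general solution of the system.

Coefficient matrix A = [[-5, 20], [-2, 7]].
Characteristic polynomial det(A - λI) = λ^2 - 2λ + 5 = 0.
Eigenvalues λ = 1 ± 2i (complex conjugate pair).
For λ=1+2i: an eigenvector is (3,1) - i(1,0) = (3 - i, 1).
A real fundamental pair from Re and Im of e^((1+2i)t)v: X_1 = e^(t)(cos(2t)·(3,1) + sin(2t)·(1,0)), X_2 = e^(t)(sin(2t)·(3,1) - cos(2t)·(1,0)).
General solution: C_1X_1 + C_2X_2.

p(t) = C_1e^(t)sin(2t) + 3C_1e^(t)cos(2t) + 3C_2e^(t)sin(2t) - C_2e^(t)cos(2t), q(t) = C_1e^(t)cos(2t) + C_2e^(t)sin(2t)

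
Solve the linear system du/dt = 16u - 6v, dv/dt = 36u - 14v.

Coefficient matrix A = [[16, -6], [36, -14]].
Characteristic polynomial det(A - λI) = λ^2 - 2λ - 8 = 0.
Eigenvalues λ = 4, -2.
For λ=4: (A-λI) row 1 is [12, -6], so an eigenvector is (1, 2).
For λ=-2: (A-λI) row 1 is [18, -6], so an eigenvector is (1, 3).
General solution: C_1e^(4t)(1,2) + C_2e^(-2t)(1,3).

u(t) = C_1e^(4t) + C_2e^(-2t), v(t) = 2C_1e^(4t) + 3C_2e^(-2t)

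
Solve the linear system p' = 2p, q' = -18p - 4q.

Coefficient matrix A = [[2, 0], [-18, -4]].
Characteristic polynomial det(A - λI) = λ^2 + 2λ - 8 = 0.
Eigenvalues λ = 2, -4.
For λ=2: (A-λI) row 2 is [-18, -6], so an eigenvector is (-1, 3).
For λ=-4: (A-λI) row 1 is [6, 0], so an eigenvector is (0, -1).
General solution: C_1e^(2t)(-1,3) + C_2e^(-4t)(0,-1).

p(t) = -C_1e^(2t), q(t) = 3C_1e^(2t) - C_2e^(-4t)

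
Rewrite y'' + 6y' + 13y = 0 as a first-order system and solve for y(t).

Let x_1 = y, x_2 = y'. Then x_1' = x_2 and x_2' = -13x_1 - 6x_2.
A = [[0,1],[-13,-6]]; det(A-λI) = λ^2 + 6λ + 13.
Eigenvalues λ = -3 ± 2i.

y(t) = c_1e^(-3t)cos(2t) + c_2e^(-3t)sin(2t)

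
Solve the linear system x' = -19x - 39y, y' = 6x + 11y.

Coefficient matrix A = [[-19, -39], [6, 11]].
Characteristic polynomial det(A - λI) = λ^2 + 8λ + 25 = 0.
Eigenvalues λ = -4 ± 3i (complex conjugate pair).
For λ=-4+3i: an eigenvector is (2,-1) - i(3,-1) = (2 - 3i, -1 + i).
A real fundamental pair from Re and Im of e^((-4+3i)t)v: X_1 = e^(-4t)(cos(3t)·(2,-1) + sin(3t)·(3,-1)), X_2 = e^(-4t)(sin(3t)·(2,-1) - cos(3t)·(3,-1)).
General solution: K_1X_1 + K_2X_2.

x(t) = 3K_1e^(-4t)sin(3t) + 2K_1e^(-4t)cos(3t) + 2K_2e^(-4t)sin(3t) - 3K_2e^(-4t)cos(3t), y(t) = -K_1e^(-4t)sin(3t) - K_1e^(-4t)cos(3t) - K_2e^(-4t)sin(3t) + K_2e^(-4t)cos(3t)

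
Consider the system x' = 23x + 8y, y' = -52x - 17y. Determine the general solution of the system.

Coefficient matrix A = [[23, 8], [-52, -17]].
Characteristic polynomial det(A - λI) = λ^2 - 6λ + 25 = 0.
Eigenvalues λ = 3 ± 4i (complex conjugate pair).
For λ=3+4i: an eigenvector is (-1,3) - i(1,-2) = (-1 - i, 3 + 2i).
A real fundamental pair from Re and Im of e^((3+4i)t)v: X_1 = e^(3t)(cos(4t)·(-1,3) + sin(4t)·(1,-2)), X_2 = e^(3t)(sin(4t)·(-1,3) - cos(4t)·(1,-2)).
General solution: K_1X_1 + K_2X_2.

x(t) = K_1e^(3t)sin(4t) - K_1e^(3t)cos(4t) - K_2e^(3t)sin(4t) - K_2e^(3t)cos(4t), y(t) = -2K_1e^(3t)sin(4t) + 3K_1e^(3t)cos(4t) + 3K_2e^(3t)sin(4t) + 2K_2e^(3t)cos(4t)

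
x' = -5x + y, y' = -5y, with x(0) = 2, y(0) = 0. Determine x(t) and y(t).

x(t) = 2e^(-5t), y(t) = 0

Coefficient matrix A = [[-5, 1], [0, -5]].
Characteristic polynomial det(A - λI) = λ^2 + 10λ + 25 = 0.
Single eigenvalue λ = -5 with algebraic multiplicity 2.
Eigenvector v = (1,0); generalized eigenvector w with (A-λI)w=v is (-1,1).
General solution: e^(-5t)[C_1·v + C_2·(t·v + w)].
Applying x(0)=2, y(0)=0 gives C_1=2, C_2=0.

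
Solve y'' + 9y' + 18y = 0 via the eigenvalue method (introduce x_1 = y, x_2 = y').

y(t) = K_1e^(-3t) + K_2e^(-6t)

Let x_1 = y, x_2 = y'. Then x_1' = x_2 and x_2' = -18x_1 - 9x_2.
A = [[0,1],[-18,-9]]; det(A-λI) = λ^2 + 9λ + 18.
Eigenvalues λ = -3, -6 with eigenvectors (1,-3), (1,-6).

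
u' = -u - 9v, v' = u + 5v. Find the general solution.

u(t) = 3K_1e^(2t) + 3K_2te^(2t) - K_2e^(2t), v(t) = -K_1e^(2t) - K_2te^(2t)

Coefficient matrix A = [[-1, -9], [1, 5]].
Characteristic polynomial det(A - λI) = λ^2 - 4λ + 4 = 0.
Single eigenvalue λ = 2 with algebraic multiplicity 2.
Eigenvector v = (3,-1); generalized eigenvector w with (A-λI)w=v is (-1,0).
General solution: e^(2t)[K_1·v + K_2·(t·v + w)].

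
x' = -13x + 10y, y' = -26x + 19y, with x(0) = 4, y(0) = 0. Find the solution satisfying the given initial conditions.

x(t) = -32e^(3t)sin(2t) + 4e^(3t)cos(2t), y(t) = -52e^(3t)sin(2t)

Coefficient matrix A = [[-13, 10], [-26, 19]].
Characteristic polynomial det(A - λI) = λ^2 - 6λ + 13 = 0.
Eigenvalues λ = 3 ± 2i (complex conjugate pair).
For λ=3+2i: an eigenvector is (-1,-2) - i(-2,-3) = (-1 + 2i, -2 + 3i).
A real fundamental pair from Re and Im of e^((3+2i)t)v: X_1 = e^(3t)(cos(2t)·(-1,-2) + sin(2t)·(-2,-3)), X_2 = e^(3t)(sin(2t)·(-1,-2) - cos(2t)·(-2,-3)).
General solution: K_1X_1 + K_2X_2.
Applying x(0)=4, y(0)=0 gives K_1=12, K_2=8.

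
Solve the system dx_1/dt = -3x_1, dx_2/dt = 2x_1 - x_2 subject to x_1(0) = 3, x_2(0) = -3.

x_1(t) = 3e^(-3t), x_2(t) = -3e^(-3t)

Coefficient matrix A = [[-3, 0], [2, -1]].
Characteristic polynomial det(A - λI) = λ^2 + 4λ + 3 = 0.
Eigenvalues λ = -1, -3.
For λ=-1: (A-λI) row 1 is [-2, 0], so an eigenvector is (0, -1).
For λ=-3: (A-λI) row 2 is [2, 2], so an eigenvector is (-1, 1).
General solution: K_1e^(-t)(0,-1) + K_2e^(-3t)(-1,1).
Applying x_1(0)=3, x_2(0)=-3 gives K_1=0, K_2=-3.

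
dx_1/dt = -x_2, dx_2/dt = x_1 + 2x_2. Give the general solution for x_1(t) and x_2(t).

Coefficient matrix A = [[0, -1], [1, 2]].
Characteristic polynomial det(A - λI) = λ^2 - 2λ + 1 = 0.
Single eigenvalue λ = 1 with algebraic multiplicity 2.
Eigenvector v = (1,-1); generalized eigenvector w with (A-λI)w=v is (-3,2).
General solution: e^(t)[C_1·v + C_2·(t·v + w)].

x_1(t) = C_1e^(t) + C_2te^(t) - 3C_2e^(t), x_2(t) = -C_1e^(t) - C_2te^(t) + 2C_2e^(t)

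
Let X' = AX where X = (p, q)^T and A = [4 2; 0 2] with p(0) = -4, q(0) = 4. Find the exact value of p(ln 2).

A = [[4,2],[0,2]]; eigenvalues λ = 4, 2.
Eigenvectors: (-1,0) for λ=4, (-1,1) for λ=2.
From the initial condition, c_1 = 0, c_2 = 4.
p(ln 2) = (0)(2^4)(-1) + (4)(2^2)(-1) = -16.

-16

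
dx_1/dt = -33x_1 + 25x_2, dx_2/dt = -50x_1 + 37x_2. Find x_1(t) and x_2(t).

x_1(t) = -C_1e^(2t)sin(5t) - 2C_1e^(2t)cos(5t) - 2C_2e^(2t)sin(5t) + C_2e^(2t)cos(5t), x_2(t) = -C_1e^(2t)sin(5t) - 3C_1e^(2t)cos(5t) - 3C_2e^(2t)sin(5t) + C_2e^(2t)cos(5t)

Coefficient matrix A = [[-33, 25], [-50, 37]].
Characteristic polynomial det(A - λI) = λ^2 - 4λ + 29 = 0.
Eigenvalues λ = 2 ± 5i (complex conjugate pair).
For λ=2+5i: an eigenvector is (-2,-3) - i(-1,-1) = (-2 + i, -3 + i).
A real fundamental pair from Re and Im of e^((2+5i)t)v: X_1 = e^(2t)(cos(5t)·(-2,-3) + sin(5t)·(-1,-1)), X_2 = e^(2t)(sin(5t)·(-2,-3) - cos(5t)·(-1,-1)).
General solution: C_1X_1 + C_2X_2.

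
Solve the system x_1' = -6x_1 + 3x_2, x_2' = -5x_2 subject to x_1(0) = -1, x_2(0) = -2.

Coefficient matrix A = [[-6, 3], [0, -5]].
Characteristic polynomial det(A - λI) = λ^2 + 11λ + 30 = 0.
Eigenvalues λ = -6, -5.
For λ=-6: (A-λI) row 1 is [0, 3], so an eigenvector is (1, 0).
For λ=-5: (A-λI) row 1 is [-1, 3], so an eigenvector is (3, 1).
General solution: K_1e^(-6t)(1,0) + K_2e^(-5t)(3,1).
Applying x_1(0)=-1, x_2(0)=-2 gives K_1=5, K_2=-2.

x_1(t) = -6e^(-5t) + 5e^(-6t), x_2(t) = -2e^(-5t)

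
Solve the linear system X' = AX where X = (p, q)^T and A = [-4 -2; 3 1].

Coefficient matrix A = [[-4, -2], [3, 1]].
Characteristic polynomial det(A - λI) = λ^2 + 3λ + 2 = 0.
Eigenvalues λ = -2, -1.
For λ=-2: (A-λI) row 1 is [-2, -2], so an eigenvector is (1, -1).
For λ=-1: (A-λI) row 1 is [-3, -2], so an eigenvector is (-2, 3).
General solution: c_1e^(-2t)(1,-1) + c_2e^(-t)(-2,3).

p(t) = c_1e^(-2t) - 2c_2e^(-t), q(t) = -c_1e^(-2t) + 3c_2e^(-t)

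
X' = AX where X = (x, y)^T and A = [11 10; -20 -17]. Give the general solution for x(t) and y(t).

x(t) = -2K_1e^(-3t)sin(2t) - K_1e^(-3t)cos(2t) - K_2e^(-3t)sin(2t) + 2K_2e^(-3t)cos(2t), y(t) = 3K_1e^(-3t)sin(2t) + K_1e^(-3t)cos(2t) + K_2e^(-3t)sin(2t) - 3K_2e^(-3t)cos(2t)

Coefficient matrix A = [[11, 10], [-20, -17]].
Characteristic polynomial det(A - λI) = λ^2 + 6λ + 13 = 0.
Eigenvalues λ = -3 ± 2i (complex conjugate pair).
For λ=-3+2i: an eigenvector is (-1,1) - i(-2,3) = (-1 + 2i, 1 - 3i).
A real fundamental pair from Re and Im of e^((-3+2i)t)v: X_1 = e^(-3t)(cos(2t)·(-1,1) + sin(2t)·(-2,3)), X_2 = e^(-3t)(sin(2t)·(-1,1) - cos(2t)·(-2,3)).
General solution: K_1X_1 + K_2X_2.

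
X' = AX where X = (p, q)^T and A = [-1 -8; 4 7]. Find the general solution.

Coefficient matrix A = [[-1, -8], [4, 7]].
Characteristic polynomial det(A - λI) = λ^2 - 6λ + 25 = 0.
Eigenvalues λ = 3 ± 4i (complex conjugate pair).
For λ=3+4i: an eigenvector is (-1,0) - i(1,-1) = (-1 - i, 0 + i).
A real fundamental pair from Re and Im of e^((3+4i)t)v: X_1 = e^(3t)(cos(4t)·(-1,0) + sin(4t)·(1,-1)), X_2 = e^(3t)(sin(4t)·(-1,0) - cos(4t)·(1,-1)).
General solution: c_1X_1 + c_2X_2.

p(t) = c_1e^(3t)sin(4t) - c_1e^(3t)cos(4t) - c_2e^(3t)sin(4t) - c_2e^(3t)cos(4t), q(t) = -c_1e^(3t)sin(4t) + c_2e^(3t)cos(4t)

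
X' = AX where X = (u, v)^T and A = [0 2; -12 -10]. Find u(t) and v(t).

u(t) = -C_1e^(-6t) + C_2e^(-4t), v(t) = 3C_1e^(-6t) - 2C_2e^(-4t)

Coefficient matrix A = [[0, 2], [-12, -10]].
Characteristic polynomial det(A - λI) = λ^2 + 10λ + 24 = 0.
Eigenvalues λ = -6, -4.
For λ=-6: (A-λI) row 1 is [6, 2], so an eigenvector is (-1, 3).
For λ=-4: (A-λI) row 1 is [4, 2], so an eigenvector is (1, -2).
General solution: C_1e^(-6t)(-1,3) + C_2e^(-4t)(1,-2).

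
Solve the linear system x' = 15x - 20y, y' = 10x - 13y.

Coefficient matrix A = [[15, -20], [10, -13]].
Characteristic polynomial det(A - λI) = λ^2 - 2λ + 5 = 0.
Eigenvalues λ = 1 ± 2i (complex conjugate pair).
For λ=1+2i: an eigenvector is (-1,-1) - i(3,2) = (-1 - 3i, -1 - 2i).
A real fundamental pair from Re and Im of e^((1+2i)t)v: X_1 = e^(t)(cos(2t)·(-1,-1) + sin(2t)·(3,2)), X_2 = e^(t)(sin(2t)·(-1,-1) - cos(2t)·(3,2)).
General solution: C_1X_1 + C_2X_2.

x(t) = 3C_1e^(t)sin(2t) - C_1e^(t)cos(2t) - C_2e^(t)sin(2t) - 3C_2e^(t)cos(2t), y(t) = 2C_1e^(t)sin(2t) - C_1e^(t)cos(2t) - C_2e^(t)sin(2t) - 2C_2e^(t)cos(2t)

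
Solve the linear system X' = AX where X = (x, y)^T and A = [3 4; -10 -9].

x(t) = C_1e^(-3t)sin(2t) - C_1e^(-3t)cos(2t) - C_2e^(-3t)sin(2t) - C_2e^(-3t)cos(2t), y(t) = -C_1e^(-3t)sin(2t) + 2C_1e^(-3t)cos(2t) + 2C_2e^(-3t)sin(2t) + C_2e^(-3t)cos(2t)

Coefficient matrix A = [[3, 4], [-10, -9]].
Characteristic polynomial det(A - λI) = λ^2 + 6λ + 13 = 0.
Eigenvalues λ = -3 ± 2i (complex conjugate pair).
For λ=-3+2i: an eigenvector is (-1,2) - i(1,-1) = (-1 - i, 2 + i).
A real fundamental pair from Re and Im of e^((-3+2i)t)v: X_1 = e^(-3t)(cos(2t)·(-1,2) + sin(2t)·(1,-1)), X_2 = e^(-3t)(sin(2t)·(-1,2) - cos(2t)·(1,-1)).
General solution: C_1X_1 + C_2X_2.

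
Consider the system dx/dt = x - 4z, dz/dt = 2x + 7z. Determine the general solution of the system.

Coefficient matrix A = [[1, -4], [2, 7]].
Characteristic polynomial det(A - λI) = λ^2 - 8λ + 15 = 0.
Eigenvalues λ = 3, 5.
For λ=3: (A-λI) row 1 is [-2, -4], so an eigenvector is (2, -1).
For λ=5: (A-λI) row 1 is [-4, -4], so an eigenvector is (-1, 1).
General solution: K_1e^(3t)(2,-1) + K_2e^(5t)(-1,1).

x(t) = 2K_1e^(3t) - K_2e^(5t), z(t) = -K_1e^(3t) + K_2e^(5t)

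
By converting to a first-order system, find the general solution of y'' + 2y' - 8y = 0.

Let x_1 = y, x_2 = y'. Then x_1' = x_2 and x_2' = 8x_1 - 2x_2.
A = [[0,1],[8,-2]]; det(A-λI) = λ^2 + 2λ - 8.
Eigenvalues λ = -4, 2 with eigenvectors (1,-4), (1,2).

y(t) = K_1e^(-4t) + K_2e^(2t)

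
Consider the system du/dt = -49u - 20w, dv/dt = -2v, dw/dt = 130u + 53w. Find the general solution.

u(t) = 5c_1e^(3t) + 2c_3e^(t), v(t) = c_2e^(-2t), w(t) = -13c_1e^(3t) - 5c_3e^(t)

Coefficient matrix A = [[-49, 0, -20], [0, -2, 0], [130, 0, 53]].
det(A - λI) = 0 gives eigenvalues λ = 3, -2, 1.
For λ=3: eigenvector (5,0,-13).
For λ=-2: eigenvector (0,1,0).
For λ=1: eigenvector (2,0,-5).
General solution: c_1e^(3t)(5,0,-13) + c_2e^(-2t)(0,1,0) + c_3e^(t)(2,0,-5).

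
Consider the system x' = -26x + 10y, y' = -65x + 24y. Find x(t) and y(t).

x(t) = -C_1e^(-t)sin(5t) - C_1e^(-t)cos(5t) - C_2e^(-t)sin(5t) + C_2e^(-t)cos(5t), y(t) = -2C_1e^(-t)sin(5t) - 3C_1e^(-t)cos(5t) - 3C_2e^(-t)sin(5t) + 2C_2e^(-t)cos(5t)

Coefficient matrix A = [[-26, 10], [-65, 24]].
Characteristic polynomial det(A - λI) = λ^2 + 2λ + 26 = 0.
Eigenvalues λ = -1 ± 5i (complex conjugate pair).
For λ=-1+5i: an eigenvector is (-1,-3) - i(-1,-2) = (-1 + i, -3 + 2i).
A real fundamental pair from Re and Im of e^((-1+5i)t)v: X_1 = e^(-t)(cos(5t)·(-1,-3) + sin(5t)·(-1,-2)), X_2 = e^(-t)(sin(5t)·(-1,-3) - cos(5t)·(-1,-2)).
General solution: C_1X_1 + C_2X_2.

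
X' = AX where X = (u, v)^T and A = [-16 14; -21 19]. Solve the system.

u(t) = -2K_1e^(5t) + K_2e^(-2t), v(t) = -3K_1e^(5t) + K_2e^(-2t)

Coefficient matrix A = [[-16, 14], [-21, 19]].
Characteristic polynomial det(A - λI) = λ^2 - 3λ - 10 = 0.
Eigenvalues λ = 5, -2.
For λ=5: (A-λI) row 1 is [-21, 14], so an eigenvector is (-2, -3).
For λ=-2: (A-λI) row 1 is [-14, 14], so an eigenvector is (1, 1).
General solution: K_1e^(5t)(-2,-3) + K_2e^(-2t)(1,1).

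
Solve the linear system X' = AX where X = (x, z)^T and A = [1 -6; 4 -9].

Coefficient matrix A = [[1, -6], [4, -9]].
Characteristic polynomial det(A - λI) = λ^2 + 8λ + 15 = 0.
Eigenvalues λ = -3, -5.
For λ=-3: (A-λI) row 1 is [4, -6], so an eigenvector is (-3, -2).
For λ=-5: (A-λI) row 1 is [6, -6], so an eigenvector is (1, 1).
General solution: c_1e^(-3t)(-3,-2) + c_2e^(-5t)(1,1).

x(t) = -3c_1e^(-3t) + c_2e^(-5t), z(t) = -2c_1e^(-3t) + c_2e^(-5t)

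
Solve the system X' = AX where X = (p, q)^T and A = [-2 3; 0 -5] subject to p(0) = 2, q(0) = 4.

Coefficient matrix A = [[-2, 3], [0, -5]].
Characteristic polynomial det(A - λI) = λ^2 + 7λ + 10 = 0.
Eigenvalues λ = -2, -5.
For λ=-2: (A-λI) row 1 is [0, 3], so an eigenvector is (-1, 0).
For λ=-5: (A-λI) row 1 is [3, 3], so an eigenvector is (1, -1).
General solution: K_1e^(-2t)(-1,0) + K_2e^(-5t)(1,-1).
Applying p(0)=2, q(0)=4 gives K_1=-6, K_2=-4.

p(t) = 6e^(-2t) - 4e^(-5t), q(t) = 4e^(-5t)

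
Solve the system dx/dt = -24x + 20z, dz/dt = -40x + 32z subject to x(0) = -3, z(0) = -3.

x(t) = 6e^(4t)sin(4t) - 3e^(4t)cos(4t), z(t) = 9e^(4t)sin(4t) - 3e^(4t)cos(4t)

Coefficient matrix A = [[-24, 20], [-40, 32]].
Characteristic polynomial det(A - λI) = λ^2 - 8λ + 32 = 0.
Eigenvalues λ = 4 ± 4i (complex conjugate pair).
For λ=4+4i: an eigenvector is (-2,-3) - i(-1,-1) = (-2 + i, -3 + i).
A real fundamental pair from Re and Im of e^((4+4i)t)v: X_1 = e^(4t)(cos(4t)·(-2,-3) + sin(4t)·(-1,-1)), X_2 = e^(4t)(sin(4t)·(-2,-3) - cos(4t)·(-1,-1)).
General solution: C_1X_1 + C_2X_2.
Applying x(0)=-3, z(0)=-3 gives C_1=0, C_2=-3.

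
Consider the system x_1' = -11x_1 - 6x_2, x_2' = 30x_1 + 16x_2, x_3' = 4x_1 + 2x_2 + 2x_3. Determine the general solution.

x_1(t) = c_1e^(t) - 2c_2e^(4t), x_2(t) = -2c_1e^(t) + 5c_2e^(4t), x_3(t) = c_2e^(4t) + c_3e^(2t)

Coefficient matrix A = [[-11, -6, 0], [30, 16, 0], [4, 2, 2]].
det(A - λI) = 0 gives eigenvalues λ = 1, 4, 2.
For λ=1: eigenvector (1,-2,0).
For λ=4: eigenvector (-2,5,1).
For λ=2: eigenvector (0,0,1).
General solution: c_1e^(t)(1,-2,0) + c_2e^(4t)(-2,5,1) + c_3e^(2t)(0,0,1).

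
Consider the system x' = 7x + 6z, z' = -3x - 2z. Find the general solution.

Coefficient matrix A = [[7, 6], [-3, -2]].
Characteristic polynomial det(A - λI) = λ^2 - 5λ + 4 = 0.
Eigenvalues λ = 4, 1.
For λ=4: (A-λI) row 1 is [3, 6], so an eigenvector is (-2, 1).
For λ=1: (A-λI) row 1 is [6, 6], so an eigenvector is (1, -1).
General solution: C_1e^(4t)(-2,1) + C_2e^(t)(1,-1).

x(t) = -2C_1e^(4t) + C_2e^(t), z(t) = C_1e^(4t) - C_2e^(t)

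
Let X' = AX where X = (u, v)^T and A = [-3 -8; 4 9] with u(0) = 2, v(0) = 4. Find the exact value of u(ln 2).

-296

A = [[-3,-8],[4,9]]; eigenvalues λ = 5, 1.
Eigenvectors: (1,-1) for λ=5, (2,-1) for λ=1.
From the initial condition, c_1 = -10, c_2 = 6.
u(ln 2) = (-10)(2^5)(1) + (6)(2^1)(2) = -296.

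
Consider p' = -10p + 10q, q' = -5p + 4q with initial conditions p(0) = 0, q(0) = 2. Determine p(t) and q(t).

Coefficient matrix A = [[-10, 10], [-5, 4]].
Characteristic polynomial det(A - λI) = λ^2 + 6λ + 10 = 0.
Eigenvalues λ = -3 ± i (complex conjugate pair).
For λ=-3+i: an eigenvector is (3,2) - i(-1,-1) = (3 + i, 2 + i).
A real fundamental pair from Re and Im of e^((-3+i)t)v: X_1 = e^(-3t)(cos(t)·(3,2) + sin(t)·(-1,-1)), X_2 = e^(-3t)(sin(t)·(3,2) - cos(t)·(-1,-1)).
General solution: C_1X_1 + C_2X_2.
Applying p(0)=0, q(0)=2 gives C_1=-2, C_2=6.

p(t) = 20e^(-3t)sin(t), q(t) = 14e^(-3t)sin(t) + 2e^(-3t)cos(t)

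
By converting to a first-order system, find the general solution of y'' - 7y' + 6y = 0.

y(t) = c_1e^(t) + c_2e^(6t)

Let x_1 = y, x_2 = y'. Then x_1' = x_2 and x_2' = -6x_1 + 7x_2.
A = [[0,1],[-6,7]]; det(A-λI) = λ^2 - 7λ + 6.
Eigenvalues λ = 1, 6 with eigenvectors (1,1), (1,6).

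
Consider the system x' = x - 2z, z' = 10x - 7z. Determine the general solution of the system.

Coefficient matrix A = [[1, -2], [10, -7]].
Characteristic polynomial det(A - λI) = λ^2 + 6λ + 13 = 0.
Eigenvalues λ = -3 ± 2i (complex conjugate pair).
For λ=-3+2i: an eigenvector is (0,-1) - i(1,2) = (0 - i, -1 - 2i).
A real fundamental pair from Re and Im of e^((-3+2i)t)v: X_1 = e^(-3t)(cos(2t)·(0,-1) + sin(2t)·(1,2)), X_2 = e^(-3t)(sin(2t)·(0,-1) - cos(2t)·(1,2)).
General solution: C_1X_1 + C_2X_2.

x(t) = C_1e^(-3t)sin(2t) - C_2e^(-3t)cos(2t), z(t) = 2C_1e^(-3t)sin(2t) - C_1e^(-3t)cos(2t) - C_2e^(-3t)sin(2t) - 2C_2e^(-3t)cos(2t)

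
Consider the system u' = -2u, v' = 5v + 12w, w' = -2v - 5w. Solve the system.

Coefficient matrix A = [[-2, 0, 0], [0, 5, 12], [0, -2, -5]].
det(A - λI) = 0 gives eigenvalues λ = 1, -2, -1.
For λ=1: eigenvector (0,-3,1).
For λ=-2: eigenvector (1,0,0).
For λ=-1: eigenvector (0,2,-1).
General solution: C_1e^(t)(0,-3,1) + C_2e^(-2t)(1,0,0) + C_3e^(-t)(0,2,-1).

u(t) = C_2e^(-2t), v(t) = -3C_1e^(t) + 2C_3e^(-t), w(t) = C_1e^(t) - C_3e^(-t)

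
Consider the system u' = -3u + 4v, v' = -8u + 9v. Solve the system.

Coefficient matrix A = [[-3, 4], [-8, 9]].
Characteristic polynomial det(A - λI) = λ^2 - 6λ + 5 = 0.
Eigenvalues λ = 1, 5.
For λ=1: (A-λI) row 1 is [-4, 4], so an eigenvector is (1, 1).
For λ=5: (A-λI) row 1 is [-8, 4], so an eigenvector is (1, 2).
General solution: K_1e^(t)(1,1) + K_2e^(5t)(1,2).

u(t) = K_1e^(t) + K_2e^(5t), v(t) = K_1e^(t) + 2K_2e^(5t)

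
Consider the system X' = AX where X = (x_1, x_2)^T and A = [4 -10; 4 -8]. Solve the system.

x_1(t) = K_1e^(-2t)sin(2t) + 2K_1e^(-2t)cos(2t) + 2K_2e^(-2t)sin(2t) - K_2e^(-2t)cos(2t), x_2(t) = K_1e^(-2t)sin(2t) + K_1e^(-2t)cos(2t) + K_2e^(-2t)sin(2t) - K_2e^(-2t)cos(2t)

Coefficient matrix A = [[4, -10], [4, -8]].
Characteristic polynomial det(A - λI) = λ^2 + 4λ + 8 = 0.
Eigenvalues λ = -2 ± 2i (complex conjugate pair).
For λ=-2+2i: an eigenvector is (2,1) - i(1,1) = (2 - i, 1 - i).
A real fundamental pair from Re and Im of e^((-2+2i)t)v: X_1 = e^(-2t)(cos(2t)·(2,1) + sin(2t)·(1,1)), X_2 = e^(-2t)(sin(2t)·(2,1) - cos(2t)·(1,1)).
General solution: K_1X_1 + K_2X_2.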